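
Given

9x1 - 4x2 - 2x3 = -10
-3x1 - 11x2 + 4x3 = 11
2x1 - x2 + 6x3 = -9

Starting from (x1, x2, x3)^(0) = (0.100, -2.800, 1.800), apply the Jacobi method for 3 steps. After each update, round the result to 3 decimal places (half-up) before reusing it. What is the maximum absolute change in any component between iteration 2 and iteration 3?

0.332

Iteration 1:
  x1 = (-10 - (-4)·-2.800 - (-2)·1.800) / (9) = -1.956
  x2 = (11 - (-3)·0.100 - (4)·1.800) / (-11) = -0.373
  x3 = (-9 - (2)·0.100 - (-1)·-2.800) / (6) = -2.000
Iteration 2:
  x1 = (-10 - (-4)·-0.373 - (-2)·-2.000) / (9) = -1.721
  x2 = (11 - (-3)·-1.956 - (4)·-2.000) / (-11) = -1.194
  x3 = (-9 - (2)·-1.956 - (-1)·-0.373) / (6) = -0.910
Iteration 3:
  x1 = (-10 - (-4)·-1.194 - (-2)·-0.910) / (9) = -1.844
  x2 = (11 - (-3)·-1.721 - (4)·-0.910) / (-11) = -0.862
  x3 = (-9 - (2)·-1.721 - (-1)·-1.194) / (6) = -1.125
Change: (-0.123, 0.332, -0.215) → max |·| = 0.332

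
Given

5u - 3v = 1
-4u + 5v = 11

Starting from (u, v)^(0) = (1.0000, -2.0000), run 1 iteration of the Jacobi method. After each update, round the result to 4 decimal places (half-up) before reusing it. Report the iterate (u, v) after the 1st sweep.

Iteration 1:
  u = (1 - (-3)·-2.0000) / (5) = -1.0000
  v = (11 - (-4)·1.0000) / (5) = 3.0000

(-1.0000, 3.0000)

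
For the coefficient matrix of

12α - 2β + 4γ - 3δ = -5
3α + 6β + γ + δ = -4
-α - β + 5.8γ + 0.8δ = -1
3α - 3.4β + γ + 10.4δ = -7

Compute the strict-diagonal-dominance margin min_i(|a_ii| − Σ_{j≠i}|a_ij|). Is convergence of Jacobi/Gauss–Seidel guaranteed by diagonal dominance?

1

row 1: |12| − (2+4+3) = 3
row 2: |6| − (3+1+1) = 1
row 3: |5.8| − (1+1+0.8) = 3
row 4: |10.4| − (3+3.4+1) = 3
minimum over rows = 1 → strictly diagonally dominant (convergence guaranteed)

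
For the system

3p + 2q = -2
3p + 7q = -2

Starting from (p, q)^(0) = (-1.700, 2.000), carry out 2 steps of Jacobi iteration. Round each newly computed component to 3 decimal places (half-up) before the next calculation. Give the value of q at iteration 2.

Iteration 1:
  p = (-2 - (2)·2.000) / (3) = -2.000
  q = (-2 - (3)·-1.700) / (7) = 0.443
Iteration 2:
  p = (-2 - (2)·0.443) / (3) = -0.962
  q = (-2 - (3)·-2.000) / (7) = 0.571

0.571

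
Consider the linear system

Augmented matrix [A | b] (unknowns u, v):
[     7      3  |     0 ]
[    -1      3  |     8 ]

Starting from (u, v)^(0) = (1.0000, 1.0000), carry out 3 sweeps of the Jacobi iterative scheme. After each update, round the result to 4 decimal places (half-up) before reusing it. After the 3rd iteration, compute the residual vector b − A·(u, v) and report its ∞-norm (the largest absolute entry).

0.8569

Iteration 1:
  u = (0 - (3)·1.0000) / (7) = -0.4286
  v = (8 - (-1)·1.0000) / (3) = 3.0000
Iteration 2:
  u = (0 - (3)·3.0000) / (7) = -1.2857
  v = (8 - (-1)·-0.4286) / (3) = 2.5238
Iteration 3:
  u = (0 - (3)·2.5238) / (7) = -1.0816
  v = (8 - (-1)·-1.2857) / (3) = 2.2381
Residual b − A·x = (0.8569, 0.2041); ∞-norm = 0.8569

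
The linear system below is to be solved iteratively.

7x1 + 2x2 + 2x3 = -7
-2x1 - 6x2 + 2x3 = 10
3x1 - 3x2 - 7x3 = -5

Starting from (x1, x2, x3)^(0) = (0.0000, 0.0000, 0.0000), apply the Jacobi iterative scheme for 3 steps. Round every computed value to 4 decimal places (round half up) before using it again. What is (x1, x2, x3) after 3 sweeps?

(-0.9728, -1.0907, 0.8717)

Iteration 1:
  x1 = (-7 - (2)·0.0000 - (2)·0.0000) / (7) = -1.0000
  x2 = (10 - (-2)·0.0000 - (2)·0.0000) / (-6) = -1.6667
  x3 = (-5 - (3)·0.0000 - (-3)·0.0000) / (-7) = 0.7143
Iteration 2:
  x1 = (-7 - (2)·-1.6667 - (2)·0.7143) / (7) = -0.7279
  x2 = (10 - (-2)·-1.0000 - (2)·0.7143) / (-6) = -1.0952
  x3 = (-5 - (3)·-1.0000 - (-3)·-1.6667) / (-7) = 1.0000
Iteration 3:
  x1 = (-7 - (2)·-1.0952 - (2)·1.0000) / (7) = -0.9728
  x2 = (10 - (-2)·-0.7279 - (2)·1.0000) / (-6) = -1.0907
  x3 = (-5 - (3)·-0.7279 - (-3)·-1.0952) / (-7) = 0.8717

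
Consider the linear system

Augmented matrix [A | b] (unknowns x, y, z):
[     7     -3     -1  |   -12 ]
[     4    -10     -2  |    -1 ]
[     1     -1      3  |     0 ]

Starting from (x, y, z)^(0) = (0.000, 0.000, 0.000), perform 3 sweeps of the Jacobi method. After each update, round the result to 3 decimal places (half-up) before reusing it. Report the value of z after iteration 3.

Iteration 1:
  x = (-12 - (-3)·0.000 - (-1)·0.000) / (7) = -1.714
  y = (-1 - (4)·0.000 - (-2)·0.000) / (-10) = 0.100
  z = (0 - (1)·0.000 - (-1)·0.000) / (3) = 0.000
Iteration 2:
  x = (-12 - (-3)·0.100 - (-1)·0.000) / (7) = -1.671
  y = (-1 - (4)·-1.714 - (-2)·0.000) / (-10) = -0.586
  z = (0 - (1)·-1.714 - (-1)·0.100) / (3) = 0.605
Iteration 3:
  x = (-12 - (-3)·-0.586 - (-1)·0.605) / (7) = -1.879
  y = (-1 - (4)·-1.671 - (-2)·0.605) / (-10) = -0.689
  z = (0 - (1)·-1.671 - (-1)·-0.586) / (3) = 0.362

0.362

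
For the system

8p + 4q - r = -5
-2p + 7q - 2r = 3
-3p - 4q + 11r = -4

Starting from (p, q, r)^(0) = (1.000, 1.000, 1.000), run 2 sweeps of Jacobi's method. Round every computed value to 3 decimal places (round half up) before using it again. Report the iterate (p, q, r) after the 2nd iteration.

(-1.091, 0.221, -0.273)

Iteration 1:
  p = (-5 - (4)·1.000 - (-1)·1.000) / (8) = -1.000
  q = (3 - (-2)·1.000 - (-2)·1.000) / (7) = 1.000
  r = (-4 - (-3)·1.000 - (-4)·1.000) / (11) = 0.273
Iteration 2:
  p = (-5 - (4)·1.000 - (-1)·0.273) / (8) = -1.091
  q = (3 - (-2)·-1.000 - (-2)·0.273) / (7) = 0.221
  r = (-4 - (-3)·-1.000 - (-4)·1.000) / (11) = -0.273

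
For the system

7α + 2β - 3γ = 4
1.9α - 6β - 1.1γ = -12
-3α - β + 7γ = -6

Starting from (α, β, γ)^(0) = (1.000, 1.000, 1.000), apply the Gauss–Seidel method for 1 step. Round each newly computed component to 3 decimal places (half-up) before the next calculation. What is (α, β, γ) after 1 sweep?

Iteration 1:
  α = (4 - (2)·1.000 - (-3)·1.000) / (7) = 0.714
  β = (-12 - (1.9)·0.714 - (-1.1)·1.000) / (-6) = 2.043
  γ = (-6 - (-3)·0.714 - (-1)·2.043) / (7) = -0.259

(0.714, 2.043, -0.259)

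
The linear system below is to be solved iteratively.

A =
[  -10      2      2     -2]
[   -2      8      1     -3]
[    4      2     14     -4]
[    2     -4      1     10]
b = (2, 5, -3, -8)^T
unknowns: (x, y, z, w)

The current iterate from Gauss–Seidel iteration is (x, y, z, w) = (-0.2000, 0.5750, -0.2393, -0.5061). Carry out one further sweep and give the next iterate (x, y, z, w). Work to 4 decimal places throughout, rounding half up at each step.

(-0.0316, 0.4572, -0.4152, -0.5693)

One sweep:
  x = (2 - (2)·0.5750 - (2)·-0.2393 - (-2)·-0.5061) / (-10) = -0.0316
  y = (5 - (-2)·-0.0316 - (1)·-0.2393 - (-3)·-0.5061) / (8) = 0.4572
  z = (-3 - (4)·-0.0316 - (2)·0.4572 - (-4)·-0.5061) / (14) = -0.4152
  w = (-8 - (2)·-0.0316 - (-4)·0.4572 - (1)·-0.4152) / (10) = -0.5693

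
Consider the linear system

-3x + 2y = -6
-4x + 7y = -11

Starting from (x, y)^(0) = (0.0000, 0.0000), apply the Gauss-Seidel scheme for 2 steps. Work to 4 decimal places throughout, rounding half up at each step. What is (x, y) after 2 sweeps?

(1.7143, -0.5918)

Iteration 1:
  x = (-6 - (2)·0.0000) / (-3) = 2.0000
  y = (-11 - (-4)·2.0000) / (7) = -0.4286
Iteration 2:
  x = (-6 - (2)·-0.4286) / (-3) = 1.7143
  y = (-11 - (-4)·1.7143) / (7) = -0.5918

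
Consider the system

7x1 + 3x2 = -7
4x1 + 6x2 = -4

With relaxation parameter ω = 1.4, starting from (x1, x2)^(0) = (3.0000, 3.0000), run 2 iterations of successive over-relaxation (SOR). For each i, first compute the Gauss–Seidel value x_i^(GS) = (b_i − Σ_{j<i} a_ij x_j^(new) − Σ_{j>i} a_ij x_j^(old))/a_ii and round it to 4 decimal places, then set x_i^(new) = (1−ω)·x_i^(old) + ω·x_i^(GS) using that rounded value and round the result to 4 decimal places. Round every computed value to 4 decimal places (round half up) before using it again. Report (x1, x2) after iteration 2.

Iteration 1:
  x1: GS value = (-7 - (3)·3.0000) / (7) = -2.2857;  x1 ← (1−ω)·3.0000 + ω·-2.2857 = -4.4000
  x2: GS value = (-4 - (4)·-4.4000) / (6) = 2.2667;  x2 ← (1−ω)·3.0000 + ω·2.2667 = 1.9734
Iteration 2:
  x1: GS value = (-7 - (3)·1.9734) / (7) = -1.8457;  x1 ← (1−ω)·-4.4000 + ω·-1.8457 = -0.8240
  x2: GS value = (-4 - (4)·-0.8240) / (6) = -0.1173;  x2 ← (1−ω)·1.9734 + ω·-0.1173 = -0.9536

(-0.8240, -0.9536)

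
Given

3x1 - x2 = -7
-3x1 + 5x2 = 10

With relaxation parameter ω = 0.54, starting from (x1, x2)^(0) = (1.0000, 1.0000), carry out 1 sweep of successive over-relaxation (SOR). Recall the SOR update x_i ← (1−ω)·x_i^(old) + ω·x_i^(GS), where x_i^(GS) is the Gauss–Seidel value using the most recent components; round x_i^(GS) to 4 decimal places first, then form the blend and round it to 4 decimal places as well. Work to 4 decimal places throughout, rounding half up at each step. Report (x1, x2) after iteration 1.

(-0.6200, 1.3391)

Iteration 1:
  x1: GS value = (-7 - (-1)·1.0000) / (3) = -2.0000;  x1 ← (1−ω)·1.0000 + ω·-2.0000 = -0.6200
  x2: GS value = (10 - (-3)·-0.6200) / (5) = 1.6280;  x2 ← (1−ω)·1.0000 + ω·1.6280 = 1.3391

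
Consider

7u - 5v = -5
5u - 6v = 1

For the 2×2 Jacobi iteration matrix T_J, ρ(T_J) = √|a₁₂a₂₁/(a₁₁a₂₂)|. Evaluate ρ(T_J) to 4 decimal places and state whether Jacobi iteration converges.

0.7715

a₁₂a₂₁/(a₁₁a₂₂) = (-5)·(5) / ((7)·(-6)) = 0.595238
ρ = √|0.595238| = √0.595238 = 0.7715
ρ < 1, so Jacobi converges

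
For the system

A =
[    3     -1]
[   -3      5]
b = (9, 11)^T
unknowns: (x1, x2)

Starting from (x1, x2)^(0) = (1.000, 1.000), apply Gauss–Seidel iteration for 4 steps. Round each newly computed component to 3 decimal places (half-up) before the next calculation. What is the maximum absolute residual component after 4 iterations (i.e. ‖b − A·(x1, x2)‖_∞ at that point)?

0.026

Iteration 1:
  x1 = (9 - (-1)·1.000) / (3) = 3.333
  x2 = (11 - (-3)·3.333) / (5) = 4.200
Iteration 2:
  x1 = (9 - (-1)·4.200) / (3) = 4.400
  x2 = (11 - (-3)·4.400) / (5) = 4.840
Iteration 3:
  x1 = (9 - (-1)·4.840) / (3) = 4.613
  x2 = (11 - (-3)·4.613) / (5) = 4.968
Iteration 4:
  x1 = (9 - (-1)·4.968) / (3) = 4.656
  x2 = (11 - (-3)·4.656) / (5) = 4.994
Residual b − A·x = (0.026, -0.002); ∞-norm = 0.026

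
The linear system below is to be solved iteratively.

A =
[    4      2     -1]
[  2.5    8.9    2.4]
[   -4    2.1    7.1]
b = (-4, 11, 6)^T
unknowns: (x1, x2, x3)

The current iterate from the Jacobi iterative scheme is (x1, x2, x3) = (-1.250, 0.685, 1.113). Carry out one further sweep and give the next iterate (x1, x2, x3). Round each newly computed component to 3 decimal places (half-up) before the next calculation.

(-1.064, 1.287, -0.062)

One sweep:
  x1 = (-4 - (2)·0.685 - (-1)·1.113) / (4) = -1.064
  x2 = (11 - (2.5)·-1.250 - (2.4)·1.113) / (8.9) = 1.287
  x3 = (6 - (-4)·-1.250 - (2.1)·0.685) / (7.1) = -0.062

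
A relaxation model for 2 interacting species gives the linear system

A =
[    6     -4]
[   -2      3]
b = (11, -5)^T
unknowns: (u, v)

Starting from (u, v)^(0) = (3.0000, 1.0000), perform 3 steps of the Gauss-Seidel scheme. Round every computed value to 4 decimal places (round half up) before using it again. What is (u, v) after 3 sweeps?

(1.5370, -0.6420)

Iteration 1:
  u = (11 - (-4)·1.0000) / (6) = 2.5000
  v = (-5 - (-2)·2.5000) / (3) = 0.0000
Iteration 2:
  u = (11 - (-4)·0.0000) / (6) = 1.8333
  v = (-5 - (-2)·1.8333) / (3) = -0.4445
Iteration 3:
  u = (11 - (-4)·-0.4445) / (6) = 1.5370
  v = (-5 - (-2)·1.5370) / (3) = -0.6420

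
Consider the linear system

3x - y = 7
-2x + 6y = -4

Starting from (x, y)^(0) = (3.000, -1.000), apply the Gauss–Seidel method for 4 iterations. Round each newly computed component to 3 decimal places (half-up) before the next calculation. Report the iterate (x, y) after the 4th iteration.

(2.374, 0.125)

Iteration 1:
  x = (7 - (-1)·-1.000) / (3) = 2.000
  y = (-4 - (-2)·2.000) / (6) = 0.000
Iteration 2:
  x = (7 - (-1)·0.000) / (3) = 2.333
  y = (-4 - (-2)·2.333) / (6) = 0.111
Iteration 3:
  x = (7 - (-1)·0.111) / (3) = 2.370
  y = (-4 - (-2)·2.370) / (6) = 0.123
Iteration 4:
  x = (7 - (-1)·0.123) / (3) = 2.374
  y = (-4 - (-2)·2.374) / (6) = 0.125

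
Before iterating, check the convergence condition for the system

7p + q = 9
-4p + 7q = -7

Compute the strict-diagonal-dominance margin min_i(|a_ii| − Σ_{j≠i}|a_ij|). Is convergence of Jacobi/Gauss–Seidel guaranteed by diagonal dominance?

3

row 1: |7| − (1) = 6
row 2: |7| − (4) = 3
minimum over rows = 3 → strictly diagonally dominant (convergence guaranteed)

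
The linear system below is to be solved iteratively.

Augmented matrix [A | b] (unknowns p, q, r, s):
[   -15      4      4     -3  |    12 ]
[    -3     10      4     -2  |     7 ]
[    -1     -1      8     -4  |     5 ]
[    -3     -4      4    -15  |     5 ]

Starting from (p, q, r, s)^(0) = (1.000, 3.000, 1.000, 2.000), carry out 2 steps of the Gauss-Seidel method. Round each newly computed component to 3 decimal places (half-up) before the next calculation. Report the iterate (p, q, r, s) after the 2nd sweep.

(-0.167, -0.033, 0.584, -0.135)

Iteration 1:
  p = (12 - (4)·3.000 - (4)·1.000 - (-3)·2.000) / (-15) = -0.133
  q = (7 - (-3)·-0.133 - (4)·1.000 - (-2)·2.000) / (10) = 0.660
  r = (5 - (-1)·-0.133 - (-1)·0.660 - (-4)·2.000) / (8) = 1.691
  s = (5 - (-3)·-0.133 - (-4)·0.660 - (4)·1.691) / (-15) = -0.032
Iteration 2:
  p = (12 - (4)·0.660 - (4)·1.691 - (-3)·-0.032) / (-15) = -0.167
  q = (7 - (-3)·-0.167 - (4)·1.691 - (-2)·-0.032) / (10) = -0.033
  r = (5 - (-1)·-0.167 - (-1)·-0.033 - (-4)·-0.032) / (8) = 0.584
  s = (5 - (-3)·-0.167 - (-4)·-0.033 - (4)·0.584) / (-15) = -0.135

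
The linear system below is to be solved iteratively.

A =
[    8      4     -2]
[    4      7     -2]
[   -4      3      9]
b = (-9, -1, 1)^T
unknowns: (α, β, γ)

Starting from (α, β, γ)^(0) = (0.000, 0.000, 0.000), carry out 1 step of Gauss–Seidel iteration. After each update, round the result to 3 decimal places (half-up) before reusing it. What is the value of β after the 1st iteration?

Iteration 1:
  α = (-9 - (4)·0.000 - (-2)·0.000) / (8) = -1.125
  β = (-1 - (4)·-1.125 - (-2)·0.000) / (7) = 0.500
  γ = (1 - (-4)·-1.125 - (3)·0.500) / (9) = -0.556

0.500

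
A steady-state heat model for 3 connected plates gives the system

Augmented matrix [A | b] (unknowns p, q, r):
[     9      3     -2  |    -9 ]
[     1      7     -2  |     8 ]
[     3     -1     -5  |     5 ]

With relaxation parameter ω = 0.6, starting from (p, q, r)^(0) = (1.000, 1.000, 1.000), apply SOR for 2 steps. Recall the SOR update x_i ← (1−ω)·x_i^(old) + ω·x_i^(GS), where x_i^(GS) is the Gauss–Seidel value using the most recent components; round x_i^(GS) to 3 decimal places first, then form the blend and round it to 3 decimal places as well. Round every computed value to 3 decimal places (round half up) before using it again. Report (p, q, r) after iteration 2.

(-1.023, 1.208, -1.293)

Iteration 1:
  p: GS value = (-9 - (3)·1.000 - (-2)·1.000) / (9) = -1.111;  p ← (1−ω)·1.000 + ω·-1.111 = -0.267
  q: GS value = (8 - (1)·-0.267 - (-2)·1.000) / (7) = 1.467;  q ← (1−ω)·1.000 + ω·1.467 = 1.280
  r: GS value = (5 - (3)·-0.267 - (-1)·1.280) / (-5) = -1.416;  r ← (1−ω)·1.000 + ω·-1.416 = -0.450
Iteration 2:
  p: GS value = (-9 - (3)·1.280 - (-2)·-0.450) / (9) = -1.527;  p ← (1−ω)·-0.267 + ω·-1.527 = -1.023
  q: GS value = (8 - (1)·-1.023 - (-2)·-0.450) / (7) = 1.160;  q ← (1−ω)·1.280 + ω·1.160 = 1.208
  r: GS value = (5 - (3)·-1.023 - (-1)·1.208) / (-5) = -1.855;  r ← (1−ω)·-0.450 + ω·-1.855 = -1.293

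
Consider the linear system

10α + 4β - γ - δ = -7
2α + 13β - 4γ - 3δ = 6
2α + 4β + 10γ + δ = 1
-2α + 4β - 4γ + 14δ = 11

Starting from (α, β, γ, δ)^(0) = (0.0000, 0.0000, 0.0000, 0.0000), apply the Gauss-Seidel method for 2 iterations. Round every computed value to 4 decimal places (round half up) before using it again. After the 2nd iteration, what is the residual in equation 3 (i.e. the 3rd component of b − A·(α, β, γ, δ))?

0.0906

Iteration 1:
  α = (-7 - (4)·0.0000 - (-1)·0.0000 - (-1)·0.0000) / (10) = -0.7000
  β = (6 - (2)·-0.7000 - (-4)·0.0000 - (-3)·0.0000) / (13) = 0.5692
  γ = (1 - (2)·-0.7000 - (4)·0.5692 - (1)·0.0000) / (10) = 0.0123
  δ = (11 - (-2)·-0.7000 - (4)·0.5692 - (-4)·0.0123) / (14) = 0.5266
Iteration 2:
  α = (-7 - (4)·0.5692 - (-1)·0.0123 - (-1)·0.5266) / (10) = -0.8738
  β = (6 - (2)·-0.8738 - (-4)·0.0123 - (-3)·0.5266) / (13) = 0.7213
  γ = (1 - (2)·-0.8738 - (4)·0.7213 - (1)·0.5266) / (10) = -0.0664
  δ = (11 - (-2)·-0.8738 - (4)·0.7213 - (-4)·-0.0664) / (14) = 0.4358
Residual b − A·x = (-0.7778, -0.5875, 0.0906, 0.0004)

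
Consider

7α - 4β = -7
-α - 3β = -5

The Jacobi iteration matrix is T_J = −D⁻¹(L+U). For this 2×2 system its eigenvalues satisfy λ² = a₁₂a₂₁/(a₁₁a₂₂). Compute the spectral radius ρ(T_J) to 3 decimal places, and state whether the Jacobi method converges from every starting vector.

a₁₂a₂₁/(a₁₁a₂₂) = (-4)·(-1) / ((7)·(-3)) = -0.190476
ρ = √|-0.190476| = √0.190476 = 0.436
ρ < 1, so Jacobi converges

0.436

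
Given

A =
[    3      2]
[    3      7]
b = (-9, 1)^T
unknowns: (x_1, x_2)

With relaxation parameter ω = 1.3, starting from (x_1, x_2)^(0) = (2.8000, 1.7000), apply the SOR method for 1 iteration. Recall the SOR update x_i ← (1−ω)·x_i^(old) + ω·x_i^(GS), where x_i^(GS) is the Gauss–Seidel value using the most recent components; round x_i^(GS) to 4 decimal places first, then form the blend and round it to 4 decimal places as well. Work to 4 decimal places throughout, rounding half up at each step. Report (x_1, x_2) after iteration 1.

(-6.2133, 3.1374)

Iteration 1:
  x_1: GS value = (-9 - (2)·1.7000) / (3) = -4.1333;  x_1 ← (1−ω)·2.8000 + ω·-4.1333 = -6.2133
  x_2: GS value = (1 - (3)·-6.2133) / (7) = 2.8057;  x_2 ← (1−ω)·1.7000 + ω·2.8057 = 3.1374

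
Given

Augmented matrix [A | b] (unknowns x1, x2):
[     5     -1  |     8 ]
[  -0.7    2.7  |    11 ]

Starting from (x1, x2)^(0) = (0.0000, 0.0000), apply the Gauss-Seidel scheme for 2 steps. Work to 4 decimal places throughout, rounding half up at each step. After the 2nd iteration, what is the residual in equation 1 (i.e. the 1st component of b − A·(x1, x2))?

Iteration 1:
  x1 = (8 - (-1)·0.0000) / (5) = 1.6000
  x2 = (11 - (-0.7)·1.6000) / (2.7) = 4.4889
Iteration 2:
  x1 = (8 - (-1)·4.4889) / (5) = 2.4978
  x2 = (11 - (-0.7)·2.4978) / (2.7) = 4.7217
Residual b − A·x = (0.2327, -0.0001)

0.2327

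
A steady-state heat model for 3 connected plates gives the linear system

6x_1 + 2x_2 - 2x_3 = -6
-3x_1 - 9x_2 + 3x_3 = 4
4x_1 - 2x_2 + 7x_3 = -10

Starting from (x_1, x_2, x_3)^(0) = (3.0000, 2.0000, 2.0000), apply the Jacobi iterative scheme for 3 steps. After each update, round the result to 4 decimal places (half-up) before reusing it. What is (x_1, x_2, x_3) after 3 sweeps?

(-1.0371, -0.2716, -0.7921)

Iteration 1:
  x_1 = (-6 - (2)·2.0000 - (-2)·2.0000) / (6) = -1.0000
  x_2 = (4 - (-3)·3.0000 - (3)·2.0000) / (-9) = -0.7778
  x_3 = (-10 - (4)·3.0000 - (-2)·2.0000) / (7) = -2.5714
Iteration 2:
  x_1 = (-6 - (2)·-0.7778 - (-2)·-2.5714) / (6) = -1.5979
  x_2 = (4 - (-3)·-1.0000 - (3)·-2.5714) / (-9) = -0.9682
  x_3 = (-10 - (4)·-1.0000 - (-2)·-0.7778) / (7) = -1.0794
Iteration 3:
  x_1 = (-6 - (2)·-0.9682 - (-2)·-1.0794) / (6) = -1.0371
  x_2 = (4 - (-3)·-1.5979 - (3)·-1.0794) / (-9) = -0.2716
  x_3 = (-10 - (4)·-1.5979 - (-2)·-0.9682) / (7) = -0.7921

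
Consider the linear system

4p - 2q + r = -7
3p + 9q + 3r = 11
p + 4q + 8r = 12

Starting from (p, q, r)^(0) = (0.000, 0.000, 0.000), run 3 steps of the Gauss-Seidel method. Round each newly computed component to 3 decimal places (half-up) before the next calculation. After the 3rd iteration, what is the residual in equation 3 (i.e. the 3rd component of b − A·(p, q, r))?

Iteration 1:
  p = (-7 - (-2)·0.000 - (1)·0.000) / (4) = -1.750
  q = (11 - (3)·-1.750 - (3)·0.000) / (9) = 1.806
  r = (12 - (1)·-1.750 - (4)·1.806) / (8) = 0.816
Iteration 2:
  p = (-7 - (-2)·1.806 - (1)·0.816) / (4) = -1.051
  q = (11 - (3)·-1.051 - (3)·0.816) / (9) = 1.301
  r = (12 - (1)·-1.051 - (4)·1.301) / (8) = 0.981
Iteration 3:
  p = (-7 - (-2)·1.301 - (1)·0.981) / (4) = -1.345
  q = (11 - (3)·-1.345 - (3)·0.981) / (9) = 1.344
  r = (12 - (1)·-1.345 - (4)·1.344) / (8) = 0.996
Residual b − A·x = (0.072, -0.049, 0.001)

0.001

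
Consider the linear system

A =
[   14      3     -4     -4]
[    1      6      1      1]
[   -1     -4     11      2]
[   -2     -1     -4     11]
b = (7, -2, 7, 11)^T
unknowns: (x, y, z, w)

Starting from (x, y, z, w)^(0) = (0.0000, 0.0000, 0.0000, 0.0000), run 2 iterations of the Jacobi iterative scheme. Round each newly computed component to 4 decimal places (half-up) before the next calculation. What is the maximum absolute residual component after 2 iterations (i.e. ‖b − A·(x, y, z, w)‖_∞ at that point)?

1.4694

Iteration 1:
  x = (7 - (3)·0.0000 - (-4)·0.0000 - (-4)·0.0000) / (14) = 0.5000
  y = (-2 - (1)·0.0000 - (1)·0.0000 - (1)·0.0000) / (6) = -0.3333
  z = (7 - (-1)·0.0000 - (-4)·0.0000 - (2)·0.0000) / (11) = 0.6364
  w = (11 - (-2)·0.0000 - (-1)·0.0000 - (-4)·0.0000) / (11) = 1.0000
Iteration 2:
  x = (7 - (3)·-0.3333 - (-4)·0.6364 - (-4)·1.0000) / (14) = 1.0390
  y = (-2 - (1)·0.5000 - (1)·0.6364 - (1)·1.0000) / (6) = -0.6894
  z = (7 - (-1)·0.5000 - (-4)·-0.3333 - (2)·1.0000) / (11) = 0.3788
  w = (11 - (-2)·0.5000 - (-1)·-0.3333 - (-4)·0.6364) / (11) = 1.2920
Residual b − A·x = (1.2054, -0.5734, -1.4694, -0.3082); ∞-norm = 1.4694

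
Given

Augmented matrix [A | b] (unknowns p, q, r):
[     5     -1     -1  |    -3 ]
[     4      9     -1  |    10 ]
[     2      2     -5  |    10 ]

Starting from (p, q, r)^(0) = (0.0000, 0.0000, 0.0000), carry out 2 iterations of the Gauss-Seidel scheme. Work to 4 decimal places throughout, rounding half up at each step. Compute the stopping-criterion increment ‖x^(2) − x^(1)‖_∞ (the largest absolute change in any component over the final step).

Iteration 1:
  p = (-3 - (-1)·0.0000 - (-1)·0.0000) / (5) = -0.6000
  q = (10 - (4)·-0.6000 - (-1)·0.0000) / (9) = 1.3778
  r = (10 - (2)·-0.6000 - (2)·1.3778) / (-5) = -1.6889
Iteration 2:
  p = (-3 - (-1)·1.3778 - (-1)·-1.6889) / (5) = -0.6622
  q = (10 - (4)·-0.6622 - (-1)·-1.6889) / (9) = 1.2178
  r = (10 - (2)·-0.6622 - (2)·1.2178) / (-5) = -1.7778
Change: (-0.0622, -0.1600, -0.0889) → max |·| = 0.1600

0.1600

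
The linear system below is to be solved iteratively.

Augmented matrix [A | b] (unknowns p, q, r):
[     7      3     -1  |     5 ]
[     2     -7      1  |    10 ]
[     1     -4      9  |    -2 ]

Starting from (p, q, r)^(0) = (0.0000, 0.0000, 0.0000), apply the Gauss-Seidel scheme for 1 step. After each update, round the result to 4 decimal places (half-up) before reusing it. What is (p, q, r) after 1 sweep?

Iteration 1:
  p = (5 - (3)·0.0000 - (-1)·0.0000) / (7) = 0.7143
  q = (10 - (2)·0.7143 - (1)·0.0000) / (-7) = -1.2245
  r = (-2 - (1)·0.7143 - (-4)·-1.2245) / (9) = -0.8458

(0.7143, -1.2245, -0.8458)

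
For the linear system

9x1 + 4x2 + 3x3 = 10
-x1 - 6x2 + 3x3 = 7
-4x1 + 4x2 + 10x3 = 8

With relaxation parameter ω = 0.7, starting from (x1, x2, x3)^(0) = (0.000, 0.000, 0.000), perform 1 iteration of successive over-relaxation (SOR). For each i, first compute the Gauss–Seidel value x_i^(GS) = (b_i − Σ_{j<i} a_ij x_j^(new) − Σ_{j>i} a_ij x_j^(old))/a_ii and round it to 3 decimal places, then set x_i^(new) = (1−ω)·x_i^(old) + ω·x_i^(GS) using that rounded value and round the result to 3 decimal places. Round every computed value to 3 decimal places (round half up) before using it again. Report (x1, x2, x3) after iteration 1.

Iteration 1:
  x1: GS value = (10 - (4)·0.000 - (3)·0.000) / (9) = 1.111;  x1 ← (1−ω)·0.000 + ω·1.111 = 0.778
  x2: GS value = (7 - (-1)·0.778 - (3)·0.000) / (-6) = -1.296;  x2 ← (1−ω)·0.000 + ω·-1.296 = -0.907
  x3: GS value = (8 - (-4)·0.778 - (4)·-0.907) / (10) = 1.474;  x3 ← (1−ω)·0.000 + ω·1.474 = 1.032

(0.778, -0.907, 1.032)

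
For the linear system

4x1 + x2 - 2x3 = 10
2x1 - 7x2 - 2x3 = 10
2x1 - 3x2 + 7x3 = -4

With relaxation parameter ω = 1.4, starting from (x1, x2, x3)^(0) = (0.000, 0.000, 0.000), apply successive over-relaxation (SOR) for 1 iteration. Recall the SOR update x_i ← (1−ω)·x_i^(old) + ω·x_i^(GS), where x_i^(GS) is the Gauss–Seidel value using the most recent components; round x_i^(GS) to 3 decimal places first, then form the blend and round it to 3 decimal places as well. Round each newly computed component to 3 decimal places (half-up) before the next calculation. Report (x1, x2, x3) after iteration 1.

Iteration 1:
  x1: GS value = (10 - (1)·0.000 - (-2)·0.000) / (4) = 2.500;  x1 ← (1−ω)·0.000 + ω·2.500 = 3.500
  x2: GS value = (10 - (2)·3.500 - (-2)·0.000) / (-7) = -0.429;  x2 ← (1−ω)·0.000 + ω·-0.429 = -0.601
  x3: GS value = (-4 - (2)·3.500 - (-3)·-0.601) / (7) = -1.829;  x3 ← (1−ω)·0.000 + ω·-1.829 = -2.561

(3.500, -0.601, -2.561)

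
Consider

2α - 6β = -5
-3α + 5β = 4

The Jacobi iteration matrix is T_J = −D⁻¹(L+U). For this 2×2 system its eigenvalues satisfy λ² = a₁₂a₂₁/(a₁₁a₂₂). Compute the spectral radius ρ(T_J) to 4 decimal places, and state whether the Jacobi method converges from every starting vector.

a₁₂a₂₁/(a₁₁a₂₂) = (-6)·(-3) / ((2)·(5)) = 1.800000
ρ = √|1.800000| = √1.800000 = 1.3416
ρ > 1, so Jacobi diverges

1.3416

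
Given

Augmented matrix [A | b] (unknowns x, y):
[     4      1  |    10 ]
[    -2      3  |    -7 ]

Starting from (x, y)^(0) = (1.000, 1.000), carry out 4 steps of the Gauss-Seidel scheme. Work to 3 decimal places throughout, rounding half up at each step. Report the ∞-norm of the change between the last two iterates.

Iteration 1:
  x = (10 - (1)·1.000) / (4) = 2.250
  y = (-7 - (-2)·2.250) / (3) = -0.833
Iteration 2:
  x = (10 - (1)·-0.833) / (4) = 2.708
  y = (-7 - (-2)·2.708) / (3) = -0.528
Iteration 3:
  x = (10 - (1)·-0.528) / (4) = 2.632
  y = (-7 - (-2)·2.632) / (3) = -0.579
Iteration 4:
  x = (10 - (1)·-0.579) / (4) = 2.645
  y = (-7 - (-2)·2.645) / (3) = -0.570
Change: (0.013, 0.009) → max |·| = 0.013

0.013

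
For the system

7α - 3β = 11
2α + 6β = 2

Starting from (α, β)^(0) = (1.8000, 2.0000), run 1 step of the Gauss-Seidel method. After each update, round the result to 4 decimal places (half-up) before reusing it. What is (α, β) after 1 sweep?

Iteration 1:
  α = (11 - (-3)·2.0000) / (7) = 2.4286
  β = (2 - (2)·2.4286) / (6) = -0.4762

(2.4286, -0.4762)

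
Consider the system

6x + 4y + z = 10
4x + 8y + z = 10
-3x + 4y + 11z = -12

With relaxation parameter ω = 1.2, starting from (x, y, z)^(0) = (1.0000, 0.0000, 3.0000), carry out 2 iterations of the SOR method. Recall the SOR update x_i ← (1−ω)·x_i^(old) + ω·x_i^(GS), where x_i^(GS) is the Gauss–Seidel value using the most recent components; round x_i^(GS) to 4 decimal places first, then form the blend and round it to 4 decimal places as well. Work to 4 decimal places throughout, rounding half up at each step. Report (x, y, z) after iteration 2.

Iteration 1:
  x: GS value = (10 - (4)·0.0000 - (1)·3.0000) / (6) = 1.1667;  x ← (1−ω)·1.0000 + ω·1.1667 = 1.2000
  y: GS value = (10 - (4)·1.2000 - (1)·3.0000) / (8) = 0.2750;  y ← (1−ω)·0.0000 + ω·0.2750 = 0.3300
  z: GS value = (-12 - (-3)·1.2000 - (4)·0.3300) / (11) = -0.8836;  z ← (1−ω)·3.0000 + ω·-0.8836 = -1.6603
Iteration 2:
  x: GS value = (10 - (4)·0.3300 - (1)·-1.6603) / (6) = 1.7234;  x ← (1−ω)·1.2000 + ω·1.7234 = 1.8281
  y: GS value = (10 - (4)·1.8281 - (1)·-1.6603) / (8) = 0.5435;  y ← (1−ω)·0.3300 + ω·0.5435 = 0.5862
  z: GS value = (-12 - (-3)·1.8281 - (4)·0.5862) / (11) = -0.8055;  z ← (1−ω)·-1.6603 + ω·-0.8055 = -0.6345

(1.8281, 0.5862, -0.6345)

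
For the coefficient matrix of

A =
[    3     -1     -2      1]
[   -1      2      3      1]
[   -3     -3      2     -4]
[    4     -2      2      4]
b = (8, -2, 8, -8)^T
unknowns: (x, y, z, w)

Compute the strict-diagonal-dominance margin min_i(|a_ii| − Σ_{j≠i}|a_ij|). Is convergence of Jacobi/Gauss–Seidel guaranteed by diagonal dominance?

-8

row 1: |3| − (1+2+1) = -1
row 2: |2| − (1+3+1) = -3
row 3: |2| − (3+3+4) = -8
row 4: |4| − (4+2+2) = -4
minimum over rows = -8 → not strictly diagonally dominant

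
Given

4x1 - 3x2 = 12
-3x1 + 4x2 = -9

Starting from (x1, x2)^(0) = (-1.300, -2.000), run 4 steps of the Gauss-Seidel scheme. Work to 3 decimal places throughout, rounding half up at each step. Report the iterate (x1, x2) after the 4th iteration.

(2.733, -0.200)

Iteration 1:
  x1 = (12 - (-3)·-2.000) / (4) = 1.500
  x2 = (-9 - (-3)·1.500) / (4) = -1.125
Iteration 2:
  x1 = (12 - (-3)·-1.125) / (4) = 2.156
  x2 = (-9 - (-3)·2.156) / (4) = -0.633
Iteration 3:
  x1 = (12 - (-3)·-0.633) / (4) = 2.525
  x2 = (-9 - (-3)·2.525) / (4) = -0.356
Iteration 4:
  x1 = (12 - (-3)·-0.356) / (4) = 2.733
  x2 = (-9 - (-3)·2.733) / (4) = -0.200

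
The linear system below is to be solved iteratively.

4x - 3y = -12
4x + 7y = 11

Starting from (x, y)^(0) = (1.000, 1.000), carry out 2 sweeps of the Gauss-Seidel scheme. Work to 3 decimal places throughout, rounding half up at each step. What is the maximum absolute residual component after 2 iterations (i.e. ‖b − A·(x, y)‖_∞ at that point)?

2.389

Iteration 1:
  x = (-12 - (-3)·1.000) / (4) = -2.250
  y = (11 - (4)·-2.250) / (7) = 2.857
Iteration 2:
  x = (-12 - (-3)·2.857) / (4) = -0.857
  y = (11 - (4)·-0.857) / (7) = 2.061
Residual b − A·x = (-2.389, 0.001); ∞-norm = 2.389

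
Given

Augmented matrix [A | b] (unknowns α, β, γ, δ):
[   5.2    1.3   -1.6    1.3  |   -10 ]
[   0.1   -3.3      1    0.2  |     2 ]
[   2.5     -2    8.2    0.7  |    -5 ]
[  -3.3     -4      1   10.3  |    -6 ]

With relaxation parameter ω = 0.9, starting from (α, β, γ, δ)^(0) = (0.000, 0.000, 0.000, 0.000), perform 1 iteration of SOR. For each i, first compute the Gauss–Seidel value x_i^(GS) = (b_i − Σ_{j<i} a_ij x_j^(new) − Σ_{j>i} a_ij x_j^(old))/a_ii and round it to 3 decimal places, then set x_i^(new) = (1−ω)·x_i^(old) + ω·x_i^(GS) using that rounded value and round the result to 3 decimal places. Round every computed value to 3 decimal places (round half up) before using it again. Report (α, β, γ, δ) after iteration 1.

Iteration 1:
  α: GS value = (-10 - (1.3)·0.000 - (-1.6)·0.000 - (1.3)·0.000) / (5.2) = -1.923;  α ← (1−ω)·0.000 + ω·-1.923 = -1.731
  β: GS value = (2 - (0.1)·-1.731 - (1)·0.000 - (0.2)·0.000) / (-3.3) = -0.659;  β ← (1−ω)·0.000 + ω·-0.659 = -0.593
  γ: GS value = (-5 - (2.5)·-1.731 - (-2)·-0.593 - (0.7)·0.000) / (8.2) = -0.227;  γ ← (1−ω)·0.000 + ω·-0.227 = -0.204
  δ: GS value = (-6 - (-3.3)·-1.731 - (-4)·-0.593 - (1)·-0.204) / (10.3) = -1.348;  δ ← (1−ω)·0.000 + ω·-1.348 = -1.213

(-1.731, -0.593, -0.204, -1.213)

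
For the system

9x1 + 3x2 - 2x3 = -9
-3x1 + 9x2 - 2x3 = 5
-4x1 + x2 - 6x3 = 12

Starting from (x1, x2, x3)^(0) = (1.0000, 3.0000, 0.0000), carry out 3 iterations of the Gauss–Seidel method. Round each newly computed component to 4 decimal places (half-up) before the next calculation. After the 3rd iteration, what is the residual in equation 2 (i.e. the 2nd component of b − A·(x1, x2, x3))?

Iteration 1:
  x1 = (-9 - (3)·3.0000 - (-2)·0.0000) / (9) = -2.0000
  x2 = (5 - (-3)·-2.0000 - (-2)·0.0000) / (9) = -0.1111
  x3 = (12 - (-4)·-2.0000 - (1)·-0.1111) / (-6) = -0.6852
Iteration 2:
  x1 = (-9 - (3)·-0.1111 - (-2)·-0.6852) / (9) = -1.1152
  x2 = (5 - (-3)·-1.1152 - (-2)·-0.6852) / (9) = 0.0316
  x3 = (12 - (-4)·-1.1152 - (1)·0.0316) / (-6) = -1.2513
Iteration 3:
  x1 = (-9 - (3)·0.0316 - (-2)·-1.2513) / (9) = -1.2886
  x2 = (5 - (-3)·-1.2886 - (-2)·-1.2513) / (9) = -0.1520
  x3 = (12 - (-4)·-1.2886 - (1)·-0.1520) / (-6) = -1.1663
Residual b − A·x = (0.7208, 0.1696, -0.0002)

0.1696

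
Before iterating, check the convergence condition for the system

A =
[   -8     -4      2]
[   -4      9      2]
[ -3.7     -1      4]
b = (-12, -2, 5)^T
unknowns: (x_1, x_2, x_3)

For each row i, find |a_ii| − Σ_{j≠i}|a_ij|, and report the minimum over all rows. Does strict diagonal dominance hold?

row 1: |-8| − (4+2) = 2
row 2: |9| − (4+2) = 3
row 3: |4| − (3.7+1) = -0.7
minimum over rows = -0.7 → not strictly diagonally dominant

-0.7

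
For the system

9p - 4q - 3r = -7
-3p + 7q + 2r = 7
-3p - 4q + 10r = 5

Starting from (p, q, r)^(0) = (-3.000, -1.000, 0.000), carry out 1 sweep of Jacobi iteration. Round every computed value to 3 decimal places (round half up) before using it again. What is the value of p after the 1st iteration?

Iteration 1:
  p = (-7 - (-4)·-1.000 - (-3)·0.000) / (9) = -1.222
  q = (7 - (-3)·-3.000 - (2)·0.000) / (7) = -0.286
  r = (5 - (-3)·-3.000 - (-4)·-1.000) / (10) = -0.800

-1.222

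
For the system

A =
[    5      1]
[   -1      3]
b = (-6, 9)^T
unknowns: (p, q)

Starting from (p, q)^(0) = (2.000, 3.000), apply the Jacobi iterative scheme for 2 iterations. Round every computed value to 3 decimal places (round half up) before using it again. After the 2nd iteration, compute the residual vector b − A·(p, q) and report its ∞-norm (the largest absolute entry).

1.265

Iteration 1:
  p = (-6 - (1)·3.000) / (5) = -1.800
  q = (9 - (-1)·2.000) / (3) = 3.667
Iteration 2:
  p = (-6 - (1)·3.667) / (5) = -1.933
  q = (9 - (-1)·-1.800) / (3) = 2.400
Residual b − A·x = (1.265, -0.133); ∞-norm = 1.265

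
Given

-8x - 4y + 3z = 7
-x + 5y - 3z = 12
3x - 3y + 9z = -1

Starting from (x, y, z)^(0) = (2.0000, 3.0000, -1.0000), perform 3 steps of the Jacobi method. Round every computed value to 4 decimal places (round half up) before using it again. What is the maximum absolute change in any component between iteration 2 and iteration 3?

0.9617

Iteration 1:
  x = (7 - (-4)·3.0000 - (3)·-1.0000) / (-8) = -2.7500
  y = (12 - (-1)·2.0000 - (-3)·-1.0000) / (5) = 2.2000
  z = (-1 - (3)·2.0000 - (-3)·3.0000) / (9) = 0.2222
Iteration 2:
  x = (7 - (-4)·2.2000 - (3)·0.2222) / (-8) = -1.8917
  y = (12 - (-1)·-2.7500 - (-3)·0.2222) / (5) = 1.9833
  z = (-1 - (3)·-2.7500 - (-3)·2.2000) / (9) = 1.5389
Iteration 3:
  x = (7 - (-4)·1.9833 - (3)·1.5389) / (-8) = -1.2896
  y = (12 - (-1)·-1.8917 - (-3)·1.5389) / (5) = 2.9450
  z = (-1 - (3)·-1.8917 - (-3)·1.9833) / (9) = 1.1806
Change: (0.6021, 0.9617, -0.3583) → max |·| = 0.9617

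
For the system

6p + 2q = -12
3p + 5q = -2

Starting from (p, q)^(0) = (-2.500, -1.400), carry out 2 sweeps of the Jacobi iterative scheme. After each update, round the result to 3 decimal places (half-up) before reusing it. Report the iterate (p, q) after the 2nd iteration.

(-2.367, 0.520)

Iteration 1:
  p = (-12 - (2)·-1.400) / (6) = -1.533
  q = (-2 - (3)·-2.500) / (5) = 1.100
Iteration 2:
  p = (-12 - (2)·1.100) / (6) = -2.367
  q = (-2 - (3)·-1.533) / (5) = 0.520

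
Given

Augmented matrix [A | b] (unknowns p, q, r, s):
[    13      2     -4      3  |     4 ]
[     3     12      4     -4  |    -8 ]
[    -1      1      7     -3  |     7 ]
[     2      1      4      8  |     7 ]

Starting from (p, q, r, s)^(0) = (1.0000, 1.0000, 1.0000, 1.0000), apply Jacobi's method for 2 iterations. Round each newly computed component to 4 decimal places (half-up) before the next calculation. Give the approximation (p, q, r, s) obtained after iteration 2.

Iteration 1:
  p = (4 - (2)·1.0000 - (-4)·1.0000 - (3)·1.0000) / (13) = 0.2308
  q = (-8 - (3)·1.0000 - (4)·1.0000 - (-4)·1.0000) / (12) = -0.9167
  r = (7 - (-1)·1.0000 - (1)·1.0000 - (-3)·1.0000) / (7) = 1.4286
  s = (7 - (2)·1.0000 - (1)·1.0000 - (4)·1.0000) / (8) = 0.0000
Iteration 2:
  p = (4 - (2)·-0.9167 - (-4)·1.4286 - (3)·0.0000) / (13) = 0.8883
  q = (-8 - (3)·0.2308 - (4)·1.4286 - (-4)·0.0000) / (12) = -1.2006
  r = (7 - (-1)·0.2308 - (1)·-0.9167 - (-3)·0.0000) / (7) = 1.1639
  s = (7 - (2)·0.2308 - (1)·-0.9167 - (4)·1.4286) / (8) = 0.2176

(0.8883, -1.2006, 1.1639, 0.2176)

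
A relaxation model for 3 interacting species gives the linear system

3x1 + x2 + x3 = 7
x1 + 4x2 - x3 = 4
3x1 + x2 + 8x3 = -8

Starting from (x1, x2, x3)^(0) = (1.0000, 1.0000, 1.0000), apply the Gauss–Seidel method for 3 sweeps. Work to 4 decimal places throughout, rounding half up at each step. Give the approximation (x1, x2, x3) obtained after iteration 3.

Iteration 1:
  x1 = (7 - (1)·1.0000 - (1)·1.0000) / (3) = 1.6667
  x2 = (4 - (1)·1.6667 - (-1)·1.0000) / (4) = 0.8333
  x3 = (-8 - (3)·1.6667 - (1)·0.8333) / (8) = -1.7292
Iteration 2:
  x1 = (7 - (1)·0.8333 - (1)·-1.7292) / (3) = 2.6320
  x2 = (4 - (1)·2.6320 - (-1)·-1.7292) / (4) = -0.0903
  x3 = (-8 - (3)·2.6320 - (1)·-0.0903) / (8) = -1.9757
Iteration 3:
  x1 = (7 - (1)·-0.0903 - (1)·-1.9757) / (3) = 3.0220
  x2 = (4 - (1)·3.0220 - (-1)·-1.9757) / (4) = -0.2494
  x3 = (-8 - (3)·3.0220 - (1)·-0.2494) / (8) = -2.1021

(3.0220, -0.2494, -2.1021)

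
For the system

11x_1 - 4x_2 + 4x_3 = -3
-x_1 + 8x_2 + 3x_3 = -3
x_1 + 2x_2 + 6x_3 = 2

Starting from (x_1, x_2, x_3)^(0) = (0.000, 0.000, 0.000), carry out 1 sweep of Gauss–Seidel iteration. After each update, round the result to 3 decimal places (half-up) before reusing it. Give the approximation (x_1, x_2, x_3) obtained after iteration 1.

Iteration 1:
  x_1 = (-3 - (-4)·0.000 - (4)·0.000) / (11) = -0.273
  x_2 = (-3 - (-1)·-0.273 - (3)·0.000) / (8) = -0.409
  x_3 = (2 - (1)·-0.273 - (2)·-0.409) / (6) = 0.515

(-0.273, -0.409, 0.515)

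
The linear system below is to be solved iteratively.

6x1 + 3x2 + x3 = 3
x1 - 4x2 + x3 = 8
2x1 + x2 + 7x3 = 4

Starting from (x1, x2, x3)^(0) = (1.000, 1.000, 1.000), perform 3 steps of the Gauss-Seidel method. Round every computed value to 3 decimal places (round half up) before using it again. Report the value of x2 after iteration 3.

-1.603

Iteration 1:
  x1 = (3 - (3)·1.000 - (1)·1.000) / (6) = -0.167
  x2 = (8 - (1)·-0.167 - (1)·1.000) / (-4) = -1.792
  x3 = (4 - (2)·-0.167 - (1)·-1.792) / (7) = 0.875
Iteration 2:
  x1 = (3 - (3)·-1.792 - (1)·0.875) / (6) = 1.250
  x2 = (8 - (1)·1.250 - (1)·0.875) / (-4) = -1.469
  x3 = (4 - (2)·1.250 - (1)·-1.469) / (7) = 0.424
Iteration 3:
  x1 = (3 - (3)·-1.469 - (1)·0.424) / (6) = 1.164
  x2 = (8 - (1)·1.164 - (1)·0.424) / (-4) = -1.603
  x3 = (4 - (2)·1.164 - (1)·-1.603) / (7) = 0.468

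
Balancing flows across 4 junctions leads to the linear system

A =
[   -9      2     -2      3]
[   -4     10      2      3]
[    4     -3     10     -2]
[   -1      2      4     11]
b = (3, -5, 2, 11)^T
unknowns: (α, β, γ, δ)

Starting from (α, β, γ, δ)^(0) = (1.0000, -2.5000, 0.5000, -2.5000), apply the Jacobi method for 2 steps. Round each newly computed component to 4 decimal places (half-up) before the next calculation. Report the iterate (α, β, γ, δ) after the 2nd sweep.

(0.5656, -1.3524, 1.3710, 1.2606)

Iteration 1:
  α = (3 - (2)·-2.5000 - (-2)·0.5000 - (3)·-2.5000) / (-9) = -1.8333
  β = (-5 - (-4)·1.0000 - (2)·0.5000 - (3)·-2.5000) / (10) = 0.5500
  γ = (2 - (4)·1.0000 - (-3)·-2.5000 - (-2)·-2.5000) / (10) = -1.4500
  δ = (11 - (-1)·1.0000 - (2)·-2.5000 - (4)·0.5000) / (11) = 1.3636
Iteration 2:
  α = (3 - (2)·0.5500 - (-2)·-1.4500 - (3)·1.3636) / (-9) = 0.5656
  β = (-5 - (-4)·-1.8333 - (2)·-1.4500 - (3)·1.3636) / (10) = -1.3524
  γ = (2 - (4)·-1.8333 - (-3)·0.5500 - (-2)·1.3636) / (10) = 1.3710
  δ = (11 - (-1)·-1.8333 - (2)·0.5500 - (4)·-1.4500) / (11) = 1.2606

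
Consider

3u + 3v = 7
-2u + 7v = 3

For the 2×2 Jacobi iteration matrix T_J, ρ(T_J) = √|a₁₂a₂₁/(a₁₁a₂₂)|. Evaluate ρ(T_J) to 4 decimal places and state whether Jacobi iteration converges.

0.5345

a₁₂a₂₁/(a₁₁a₂₂) = (3)·(-2) / ((3)·(7)) = -0.285714
ρ = √|-0.285714| = √0.285714 = 0.5345
ρ < 1, so Jacobi converges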